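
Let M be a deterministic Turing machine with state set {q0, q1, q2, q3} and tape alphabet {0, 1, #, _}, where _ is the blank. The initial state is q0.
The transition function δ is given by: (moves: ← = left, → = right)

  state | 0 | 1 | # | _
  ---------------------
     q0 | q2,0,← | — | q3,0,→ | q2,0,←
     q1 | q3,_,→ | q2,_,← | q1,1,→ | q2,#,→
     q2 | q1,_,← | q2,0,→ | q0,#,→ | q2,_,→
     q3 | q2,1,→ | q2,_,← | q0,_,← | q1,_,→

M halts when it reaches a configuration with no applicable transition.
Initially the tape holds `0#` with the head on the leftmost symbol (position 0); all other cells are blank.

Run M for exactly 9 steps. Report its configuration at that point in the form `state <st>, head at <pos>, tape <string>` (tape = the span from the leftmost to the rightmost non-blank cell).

q0 | _[0]#_   read 0 → write 0, move ←, go to q2
q2 | [_]0#_   read _ → write _, move →, go to q2
q2 | _[0]#_   read 0 → write _, move ←, go to q1
q1 | [_]_#_   read _ → write #, move →, go to q2
q2 | #[_]#_   read _ → write _, move →, go to q2
q2 | #_[#]_   read # → write #, move →, go to q0
q0 | #_#[_]   read _ → write 0, move ←, go to q2
q2 | #_[#]0   read # → write #, move →, go to q0
q0 | #_#[0]   read 0 → write 0, move ←, go to q2
q2 | #_[#]0
After 9 steps: state q2, head at 1, tape #_#0.

state q2, head at 1, tape #_#0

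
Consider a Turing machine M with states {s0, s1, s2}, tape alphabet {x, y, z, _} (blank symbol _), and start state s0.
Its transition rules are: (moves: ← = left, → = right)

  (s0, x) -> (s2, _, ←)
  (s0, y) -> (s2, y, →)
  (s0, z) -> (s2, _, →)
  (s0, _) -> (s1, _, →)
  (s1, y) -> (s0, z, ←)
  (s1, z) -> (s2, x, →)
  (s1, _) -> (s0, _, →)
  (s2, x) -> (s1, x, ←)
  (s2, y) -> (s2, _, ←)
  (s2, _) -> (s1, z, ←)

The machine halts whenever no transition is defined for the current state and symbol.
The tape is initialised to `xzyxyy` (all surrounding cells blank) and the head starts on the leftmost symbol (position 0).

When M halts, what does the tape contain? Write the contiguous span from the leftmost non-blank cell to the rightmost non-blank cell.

s0 | __[x]zyxyy   read x → write _, move ←, go to s2
s2 | _[_]_zyxyy   read _ → write z, move ←, go to s1
s1 | [_]z_zyxyy   read _ → write _, move →, go to s0
s0 | _[z]_zyxyy   read z → write _, move →, go to s2
s2 | __[_]zyxyy   read _ → write z, move ←, go to s1
s1 | _[_]zzyxyy   read _ → write _, move →, go to s0
s0 | __[z]zyxyy   read z → write _, move →, go to s2
s2 | ___[z]yxyy
The non-blank tape span at halt is zyxyy.

zyxyy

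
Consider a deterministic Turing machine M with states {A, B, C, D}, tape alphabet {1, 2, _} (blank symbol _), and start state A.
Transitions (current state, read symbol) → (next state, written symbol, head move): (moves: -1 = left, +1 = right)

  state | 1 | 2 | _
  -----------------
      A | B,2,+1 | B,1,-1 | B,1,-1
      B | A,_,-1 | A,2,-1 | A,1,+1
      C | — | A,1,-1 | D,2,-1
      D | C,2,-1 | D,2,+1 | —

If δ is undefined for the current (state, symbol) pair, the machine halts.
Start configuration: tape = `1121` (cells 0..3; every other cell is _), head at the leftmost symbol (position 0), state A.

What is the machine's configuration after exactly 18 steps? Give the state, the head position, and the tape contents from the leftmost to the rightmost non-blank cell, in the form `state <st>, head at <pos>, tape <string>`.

state A, head at 2, tape 121212

state=A head=0 tape=___[1]121   (A,1)→(B,2,+1)
state=B head=1 tape=___2[1]21   (B,1)→(A,_,-1)
state=A head=0 tape=___[2]_21   (A,2)→(B,1,-1)
state=B head=-1 tape=__[_]1_21   (B,_)→(A,1,+1)
state=A head=0 tape=__1[1]_21   (A,1)→(B,2,+1)
state=B head=1 tape=__12[_]21   (B,_)→(A,1,+1)
state=A head=2 tape=__121[2]1   (A,2)→(B,1,-1)
state=B head=1 tape=__12[1]11   (B,1)→(A,_,-1)
state=A head=0 tape=__1[2]_11   (A,2)→(B,1,-1)
state=B head=-1 tape=__[1]1_11   (B,1)→(A,_,-1)
state=A head=-2 tape=_[_]_1_11   (A,_)→(B,1,-1)
state=B head=-3 tape=[_]1_1_11   (B,_)→(A,1,+1)
state=A head=-2 tape=1[1]_1_11   (A,1)→(B,2,+1)
state=B head=-1 tape=12[_]1_11   (B,_)→(A,1,+1)
state=A head=0 tape=121[1]_11   (A,1)→(B,2,+1)
state=B head=1 tape=1212[_]11   (B,_)→(A,1,+1)
state=A head=2 tape=12121[1]1   (A,1)→(B,2,+1)
state=B head=3 tape=121212[1]   (B,1)→(A,_,-1)
state=A head=2 tape=12121[2]_
After 18 steps: state A, head at 2, tape 121212.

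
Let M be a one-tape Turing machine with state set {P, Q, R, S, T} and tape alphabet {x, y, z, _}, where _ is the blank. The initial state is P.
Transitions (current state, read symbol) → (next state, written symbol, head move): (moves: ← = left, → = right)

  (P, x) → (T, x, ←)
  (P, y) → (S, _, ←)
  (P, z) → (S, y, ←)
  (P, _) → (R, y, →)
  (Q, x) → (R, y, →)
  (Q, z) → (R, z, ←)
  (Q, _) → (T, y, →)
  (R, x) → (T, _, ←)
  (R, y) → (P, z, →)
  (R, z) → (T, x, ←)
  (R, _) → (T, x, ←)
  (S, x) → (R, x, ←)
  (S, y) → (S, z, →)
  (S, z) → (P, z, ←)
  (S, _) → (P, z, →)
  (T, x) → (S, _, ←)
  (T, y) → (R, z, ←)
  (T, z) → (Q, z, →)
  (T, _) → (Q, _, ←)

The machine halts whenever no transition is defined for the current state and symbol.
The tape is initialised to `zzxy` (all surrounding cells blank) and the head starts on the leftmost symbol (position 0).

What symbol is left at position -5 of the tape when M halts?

P | _____[z]zxy   read z → write y, move ←, go to S
S | ____[_]yzxy   read _ → write z, move →, go to P
P | ____z[y]zxy   read y → write _, move ←, go to S
S | ____[z]_zxy   read z → write z, move ←, go to P
P | ___[_]z_zxy   read _ → write y, move →, go to R
R | ___y[z]_zxy   read z → write x, move ←, go to T
T | ___[y]x_zxy   read y → write z, move ←, go to R
R | __[_]zx_zxy   read _ → write x, move ←, go to T
T | _[_]xzx_zxy   read _ → write _, move ←, go to Q
Q | [_]_xzx_zxy   read _ → write y, move →, go to T
T | y[_]xzx_zxy   read _ → write _, move ←, go to Q
Q | [y]_xzx_zxy
Cell -5 holds y when M halts.

y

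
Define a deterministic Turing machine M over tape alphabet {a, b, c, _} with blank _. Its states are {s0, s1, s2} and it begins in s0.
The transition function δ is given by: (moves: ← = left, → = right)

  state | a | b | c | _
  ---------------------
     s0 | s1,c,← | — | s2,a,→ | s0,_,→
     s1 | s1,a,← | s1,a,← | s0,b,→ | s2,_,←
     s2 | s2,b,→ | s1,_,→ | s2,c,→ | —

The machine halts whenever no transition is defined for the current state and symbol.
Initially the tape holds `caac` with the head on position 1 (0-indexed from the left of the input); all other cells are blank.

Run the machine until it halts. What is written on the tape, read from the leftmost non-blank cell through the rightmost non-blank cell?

state=s0 head=1 tape=c[a]ac_   (s0,a)→(s1,c,←)
state=s1 head=0 tape=[c]cac_   (s1,c)→(s0,b,→)
state=s0 head=1 tape=b[c]ac_   (s0,c)→(s2,a,→)
state=s2 head=2 tape=ba[a]c_   (s2,a)→(s2,b,→)
state=s2 head=3 tape=bab[c]_   (s2,c)→(s2,c,→)
state=s2 head=4 tape=babc[_]
The non-blank tape span at halt is babc.

babc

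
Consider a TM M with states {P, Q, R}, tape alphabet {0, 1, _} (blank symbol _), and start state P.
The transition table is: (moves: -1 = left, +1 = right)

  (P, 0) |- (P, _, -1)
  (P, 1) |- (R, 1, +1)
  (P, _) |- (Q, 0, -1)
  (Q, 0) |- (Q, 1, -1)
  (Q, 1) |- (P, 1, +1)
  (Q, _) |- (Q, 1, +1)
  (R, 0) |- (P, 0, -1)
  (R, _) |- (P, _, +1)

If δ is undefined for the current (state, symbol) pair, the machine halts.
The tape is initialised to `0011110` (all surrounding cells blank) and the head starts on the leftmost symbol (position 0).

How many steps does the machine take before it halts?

P | __[0]011110   read 0 → write _, move -1, go to P
P | _[_]_011110   read _ → write 0, move -1, go to Q
Q | [_]0_011110   read _ → write 1, move +1, go to Q
Q | 1[0]_011110   read 0 → write 1, move -1, go to Q
Q | [1]1_011110   read 1 → write 1, move +1, go to P
P | 1[1]_011110   read 1 → write 1, move +1, go to R
R | 11[_]011110   read _ → write _, move +1, go to P
P | 11_[0]11110   read 0 → write _, move -1, go to P
P | 11[_]_11110   read _ → write 0, move -1, go to Q
Q | 1[1]0_11110   read 1 → write 1, move +1, go to P
P | 11[0]_11110   read 0 → write _, move -1, go to P
P | 1[1]__11110   read 1 → write 1, move +1, go to R
R | 11[_]_11110   read _ → write _, move +1, go to P
P | 11_[_]11110   read _ → write 0, move -1, go to Q
Q | 11[_]011110   read _ → write 1, move +1, go to Q
Q | 111[0]11110   read 0 → write 1, move -1, go to Q
Q | 11[1]111110   read 1 → write 1, move +1, go to P
P | 111[1]11110   read 1 → write 1, move +1, go to R
R | 1111[1]1110
M halts after 18 transitions.

18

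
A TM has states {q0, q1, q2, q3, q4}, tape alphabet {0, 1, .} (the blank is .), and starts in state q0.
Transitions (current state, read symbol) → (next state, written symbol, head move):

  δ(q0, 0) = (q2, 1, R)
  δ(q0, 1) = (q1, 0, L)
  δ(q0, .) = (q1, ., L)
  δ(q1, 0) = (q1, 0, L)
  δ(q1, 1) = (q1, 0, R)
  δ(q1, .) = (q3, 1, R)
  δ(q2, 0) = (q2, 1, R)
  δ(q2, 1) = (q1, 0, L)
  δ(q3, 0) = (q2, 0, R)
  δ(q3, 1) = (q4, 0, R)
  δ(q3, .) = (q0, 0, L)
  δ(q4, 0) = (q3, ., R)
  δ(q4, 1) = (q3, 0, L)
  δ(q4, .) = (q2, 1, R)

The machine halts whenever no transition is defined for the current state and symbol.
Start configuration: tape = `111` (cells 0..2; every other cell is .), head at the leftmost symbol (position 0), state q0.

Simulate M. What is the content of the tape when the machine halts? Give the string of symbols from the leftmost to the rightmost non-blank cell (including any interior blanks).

state=q0 head=0 tape=...[1]11.   (q0,1)→(q1,0,L)
state=q1 head=-1 tape=..[.]011.   (q1,.)→(q3,1,R)
state=q3 head=0 tape=..1[0]11.   (q3,0)→(q2,0,R)
state=q2 head=1 tape=..10[1]1.   (q2,1)→(q1,0,L)
state=q1 head=0 tape=..1[0]01.   (q1,0)→(q1,0,L)
state=q1 head=-1 tape=..[1]001.   (q1,1)→(q1,0,R)
state=q1 head=0 tape=..0[0]01.   (q1,0)→(q1,0,L)
state=q1 head=-1 tape=..[0]001.   (q1,0)→(q1,0,L)
state=q1 head=-2 tape=.[.]0001.   (q1,.)→(q3,1,R)
state=q3 head=-1 tape=.1[0]001.   (q3,0)→(q2,0,R)
state=q2 head=0 tape=.10[0]01.   (q2,0)→(q2,1,R)
state=q2 head=1 tape=.101[0]1.   (q2,0)→(q2,1,R)
state=q2 head=2 tape=.1011[1].   (q2,1)→(q1,0,L)
state=q1 head=1 tape=.101[1]0.   (q1,1)→(q1,0,R)
state=q1 head=2 tape=.1010[0].   (q1,0)→(q1,0,L)
state=q1 head=1 tape=.101[0]0.   (q1,0)→(q1,0,L)
state=q1 head=0 tape=.10[1]00.   (q1,1)→(q1,0,R)
state=q1 head=1 tape=.100[0]0.   (q1,0)→(q1,0,L)
state=q1 head=0 tape=.10[0]00.   (q1,0)→(q1,0,L)
state=q1 head=-1 tape=.1[0]000.   (q1,0)→(q1,0,L)
state=q1 head=-2 tape=.[1]0000.   (q1,1)→(q1,0,R)
state=q1 head=-1 tape=.0[0]000.   (q1,0)→(q1,0,L)
state=q1 head=-2 tape=.[0]0000.   (q1,0)→(q1,0,L)
state=q1 head=-3 tape=[.]00000.   (q1,.)→(q3,1,R)
state=q3 head=-2 tape=1[0]0000.   (q3,0)→(q2,0,R)
state=q2 head=-1 tape=10[0]000.   (q2,0)→(q2,1,R)
state=q2 head=0 tape=101[0]00.   (q2,0)→(q2,1,R)
state=q2 head=1 tape=1011[0]0.   (q2,0)→(q2,1,R)
state=q2 head=2 tape=10111[0].   (q2,0)→(q2,1,R)
state=q2 head=3 tape=101111[.]
The non-blank tape span at halt is 101111.

101111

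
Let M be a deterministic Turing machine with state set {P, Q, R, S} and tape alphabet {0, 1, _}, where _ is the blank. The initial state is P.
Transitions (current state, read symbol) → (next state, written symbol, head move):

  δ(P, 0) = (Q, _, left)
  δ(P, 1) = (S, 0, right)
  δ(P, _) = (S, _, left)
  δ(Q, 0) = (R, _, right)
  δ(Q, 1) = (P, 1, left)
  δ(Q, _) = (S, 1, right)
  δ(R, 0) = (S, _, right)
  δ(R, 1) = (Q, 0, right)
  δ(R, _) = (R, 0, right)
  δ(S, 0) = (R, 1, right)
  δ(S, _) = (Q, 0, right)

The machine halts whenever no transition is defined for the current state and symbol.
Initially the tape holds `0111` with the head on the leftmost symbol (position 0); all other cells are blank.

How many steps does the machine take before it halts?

state=P head=0 tape=___[0]111   (P,0)→(Q,_,left)
state=Q head=-1 tape=__[_]_111   (Q,_)→(S,1,right)
state=S head=0 tape=__1[_]111   (S,_)→(Q,0,right)
state=Q head=1 tape=__10[1]11   (Q,1)→(P,1,left)
state=P head=0 tape=__1[0]111   (P,0)→(Q,_,left)
state=Q head=-1 tape=__[1]_111   (Q,1)→(P,1,left)
state=P head=-2 tape=_[_]1_111   (P,_)→(S,_,left)
state=S head=-3 tape=[_]_1_111   (S,_)→(Q,0,right)
state=Q head=-2 tape=0[_]1_111   (Q,_)→(S,1,right)
state=S head=-1 tape=01[1]_111
M halts after 9 transitions.

9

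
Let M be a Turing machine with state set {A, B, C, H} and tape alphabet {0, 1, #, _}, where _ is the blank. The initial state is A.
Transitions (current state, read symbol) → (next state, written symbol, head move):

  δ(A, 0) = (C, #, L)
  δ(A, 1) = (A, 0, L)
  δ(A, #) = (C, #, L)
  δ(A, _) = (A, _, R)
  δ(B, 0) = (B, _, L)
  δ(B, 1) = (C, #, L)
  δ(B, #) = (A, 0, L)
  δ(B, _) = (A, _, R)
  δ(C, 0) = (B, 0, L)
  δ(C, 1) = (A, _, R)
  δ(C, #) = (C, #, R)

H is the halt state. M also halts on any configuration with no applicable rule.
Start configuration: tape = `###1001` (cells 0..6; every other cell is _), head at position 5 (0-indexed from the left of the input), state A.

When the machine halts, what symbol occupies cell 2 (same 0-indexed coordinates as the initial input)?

0

A | _###10[0]1   read 0 → write #, move L, go to C
C | _###1[0]#1   read 0 → write 0, move L, go to B
B | _###[1]0#1   read 1 → write #, move L, go to C
C | _##[#]#0#1   read # → write #, move R, go to C
C | _###[#]0#1   read # → write #, move R, go to C
C | _####[0]#1   read 0 → write 0, move L, go to B
B | _###[#]0#1   read # → write 0, move L, go to A
A | _##[#]00#1   read # → write #, move L, go to C
C | _#[#]#00#1   read # → write #, move R, go to C
C | _##[#]00#1   read # → write #, move R, go to C
C | _###[0]0#1   read 0 → write 0, move L, go to B
B | _##[#]00#1   read # → write 0, move L, go to A
A | _#[#]000#1   read # → write #, move L, go to C
C | _[#]#000#1   read # → write #, move R, go to C
C | _#[#]000#1   read # → write #, move R, go to C
C | _##[0]00#1   read 0 → write 0, move L, go to B
B | _#[#]000#1   read # → write 0, move L, go to A
A | _[#]0000#1   read # → write #, move L, go to C
C | [_]#0000#1
Cell 2 holds 0 when M halts.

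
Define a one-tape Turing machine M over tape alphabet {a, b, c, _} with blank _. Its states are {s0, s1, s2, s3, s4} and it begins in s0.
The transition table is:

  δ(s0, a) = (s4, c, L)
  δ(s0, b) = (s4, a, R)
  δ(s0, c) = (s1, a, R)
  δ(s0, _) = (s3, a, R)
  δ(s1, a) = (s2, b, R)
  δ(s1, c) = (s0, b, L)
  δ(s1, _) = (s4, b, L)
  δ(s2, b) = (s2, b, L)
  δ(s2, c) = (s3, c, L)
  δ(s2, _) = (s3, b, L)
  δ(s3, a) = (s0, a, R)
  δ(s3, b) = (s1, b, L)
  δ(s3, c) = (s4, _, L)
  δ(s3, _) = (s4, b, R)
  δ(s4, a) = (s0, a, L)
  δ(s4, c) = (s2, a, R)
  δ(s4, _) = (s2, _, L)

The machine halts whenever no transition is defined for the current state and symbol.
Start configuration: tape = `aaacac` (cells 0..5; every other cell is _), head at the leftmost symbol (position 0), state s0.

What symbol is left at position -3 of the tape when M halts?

b

state=s0 head=0 tape=___[a]aacac   (s0,a)→(s4,c,L)
state=s4 head=-1 tape=__[_]caacac   (s4,_)→(s2,_,L)
state=s2 head=-2 tape=_[_]_caacac   (s2,_)→(s3,b,L)
state=s3 head=-3 tape=[_]b_caacac   (s3,_)→(s4,b,R)
state=s4 head=-2 tape=b[b]_caacac
Cell -3 holds b when M halts.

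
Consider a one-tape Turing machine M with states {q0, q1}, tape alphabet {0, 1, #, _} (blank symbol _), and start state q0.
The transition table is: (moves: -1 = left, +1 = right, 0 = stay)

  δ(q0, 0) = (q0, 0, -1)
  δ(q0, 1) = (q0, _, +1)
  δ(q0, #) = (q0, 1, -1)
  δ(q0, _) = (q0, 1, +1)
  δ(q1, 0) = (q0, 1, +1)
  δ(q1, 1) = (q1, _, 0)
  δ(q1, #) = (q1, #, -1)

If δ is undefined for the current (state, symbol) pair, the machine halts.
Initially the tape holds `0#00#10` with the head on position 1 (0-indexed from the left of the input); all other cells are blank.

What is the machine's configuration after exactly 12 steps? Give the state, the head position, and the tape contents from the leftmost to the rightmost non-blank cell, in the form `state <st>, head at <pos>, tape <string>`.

q0 | _0[#]00#10   read # → write 1, move -1, go to q0
q0 | _[0]100#10   read 0 → write 0, move -1, go to q0
q0 | [_]0100#10   read _ → write 1, move +1, go to q0
q0 | 1[0]100#10   read 0 → write 0, move -1, go to q0
q0 | [1]0100#10   read 1 → write _, move +1, go to q0
q0 | _[0]100#10   read 0 → write 0, move -1, go to q0
q0 | [_]0100#10   read _ → write 1, move +1, go to q0
q0 | 1[0]100#10   read 0 → write 0, move -1, go to q0
q0 | [1]0100#10   read 1 → write _, move +1, go to q0
q0 | _[0]100#10   read 0 → write 0, move -1, go to q0
q0 | [_]0100#10   read _ → write 1, move +1, go to q0
q0 | 1[0]100#10   read 0 → write 0, move -1, go to q0
q0 | [1]0100#10
After 12 steps: state q0, head at -1, tape 10100#10.

state q0, head at -1, tape 10100#10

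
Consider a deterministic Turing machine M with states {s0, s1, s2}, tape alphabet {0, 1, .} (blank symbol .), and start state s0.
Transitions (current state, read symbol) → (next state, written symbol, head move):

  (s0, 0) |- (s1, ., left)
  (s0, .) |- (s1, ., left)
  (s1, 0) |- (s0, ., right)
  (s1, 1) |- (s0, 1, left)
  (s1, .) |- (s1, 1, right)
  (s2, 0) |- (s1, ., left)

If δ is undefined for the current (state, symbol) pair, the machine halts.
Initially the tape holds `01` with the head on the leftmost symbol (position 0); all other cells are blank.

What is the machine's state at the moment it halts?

s0

state=s0 head=0 tape=.[0]1   (s0,0)→(s1,.,left)
state=s1 head=-1 tape=[.].1   (s1,.)→(s1,1,right)
state=s1 head=0 tape=1[.]1   (s1,.)→(s1,1,right)
state=s1 head=1 tape=11[1]   (s1,1)→(s0,1,left)
state=s0 head=0 tape=1[1]1
No transition is defined for (s0, 1); M halts in state s0.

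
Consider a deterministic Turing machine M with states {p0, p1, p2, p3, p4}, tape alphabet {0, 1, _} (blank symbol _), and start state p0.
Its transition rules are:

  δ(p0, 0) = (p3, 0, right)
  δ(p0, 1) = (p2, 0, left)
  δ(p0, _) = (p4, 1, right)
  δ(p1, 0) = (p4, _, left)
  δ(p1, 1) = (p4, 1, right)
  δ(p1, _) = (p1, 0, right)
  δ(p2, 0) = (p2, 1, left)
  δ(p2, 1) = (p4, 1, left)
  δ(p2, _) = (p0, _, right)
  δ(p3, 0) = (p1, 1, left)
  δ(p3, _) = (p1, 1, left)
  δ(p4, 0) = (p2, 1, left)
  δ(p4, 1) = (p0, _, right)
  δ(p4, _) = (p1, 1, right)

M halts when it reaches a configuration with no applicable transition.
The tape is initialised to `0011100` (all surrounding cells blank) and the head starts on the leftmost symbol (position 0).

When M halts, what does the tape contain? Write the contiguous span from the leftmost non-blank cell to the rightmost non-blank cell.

101_0100

p0 | _[0]011100   read 0 → write 0, move right, go to p3
p3 | _0[0]11100   read 0 → write 1, move left, go to p1
p1 | _[0]111100   read 0 → write _, move left, go to p4
p4 | [_]_111100   read _ → write 1, move right, go to p1
p1 | 1[_]111100   read _ → write 0, move right, go to p1
p1 | 10[1]11100   read 1 → write 1, move right, go to p4
p4 | 101[1]1100   read 1 → write _, move right, go to p0
p0 | 101_[1]100   read 1 → write 0, move left, go to p2
p2 | 101[_]0100   read _ → write _, move right, go to p0
p0 | 101_[0]100   read 0 → write 0, move right, go to p3
p3 | 101_0[1]00
The non-blank tape span at halt is 101_0100.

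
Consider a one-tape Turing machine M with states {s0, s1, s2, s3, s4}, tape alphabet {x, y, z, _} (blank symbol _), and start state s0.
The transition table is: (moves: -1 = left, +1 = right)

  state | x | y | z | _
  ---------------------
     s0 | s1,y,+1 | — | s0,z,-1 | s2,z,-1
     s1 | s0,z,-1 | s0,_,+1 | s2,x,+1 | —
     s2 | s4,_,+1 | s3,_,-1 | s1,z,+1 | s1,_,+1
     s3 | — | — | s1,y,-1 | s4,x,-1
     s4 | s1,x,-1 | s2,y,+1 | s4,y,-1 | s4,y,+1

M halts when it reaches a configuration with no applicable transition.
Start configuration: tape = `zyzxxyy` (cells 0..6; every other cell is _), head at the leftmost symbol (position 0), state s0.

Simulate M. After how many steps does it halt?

s0 | __[z]yzxxyy   read z → write z, move -1, go to s0
s0 | _[_]zyzxxyy   read _ → write z, move -1, go to s2
s2 | [_]zzyzxxyy   read _ → write _, move +1, go to s1
s1 | _[z]zyzxxyy   read z → write x, move +1, go to s2
s2 | _x[z]yzxxyy   read z → write z, move +1, go to s1
s1 | _xz[y]zxxyy   read y → write _, move +1, go to s0
s0 | _xz_[z]xxyy   read z → write z, move -1, go to s0
s0 | _xz[_]zxxyy   read _ → write z, move -1, go to s2
s2 | _x[z]zzxxyy   read z → write z, move +1, go to s1
s1 | _xz[z]zxxyy   read z → write x, move +1, go to s2
s2 | _xzx[z]xxyy   read z → write z, move +1, go to s1
s1 | _xzxz[x]xyy   read x → write z, move -1, go to s0
s0 | _xzx[z]zxyy   read z → write z, move -1, go to s0
s0 | _xz[x]zzxyy   read x → write y, move +1, go to s1
s1 | _xzy[z]zxyy   read z → write x, move +1, go to s2
s2 | _xzyx[z]xyy   read z → write z, move +1, go to s1
s1 | _xzyxz[x]yy   read x → write z, move -1, go to s0
s0 | _xzyx[z]zyy   read z → write z, move -1, go to s0
s0 | _xzy[x]zzyy   read x → write y, move +1, go to s1
s1 | _xzyy[z]zyy   read z → write x, move +1, go to s2
s2 | _xzyyx[z]yy   read z → write z, move +1, go to s1
s1 | _xzyyxz[y]y   read y → write _, move +1, go to s0
s0 | _xzyyxz_[y]
M halts after 22 transitions.

22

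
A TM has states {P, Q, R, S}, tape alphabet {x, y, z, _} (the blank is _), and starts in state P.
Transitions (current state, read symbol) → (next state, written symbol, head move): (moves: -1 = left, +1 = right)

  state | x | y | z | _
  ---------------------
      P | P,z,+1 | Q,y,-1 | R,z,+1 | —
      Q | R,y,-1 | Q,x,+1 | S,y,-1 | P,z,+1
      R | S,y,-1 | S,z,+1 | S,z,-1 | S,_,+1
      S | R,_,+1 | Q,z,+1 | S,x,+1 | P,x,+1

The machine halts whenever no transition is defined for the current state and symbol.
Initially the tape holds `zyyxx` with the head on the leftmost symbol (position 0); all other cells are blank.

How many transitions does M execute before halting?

16

state=P head=0 tape=[z]yyxx__   (P,z)→(R,z,+1)
state=R head=1 tape=z[y]yxx__   (R,y)→(S,z,+1)
state=S head=2 tape=zz[y]xx__   (S,y)→(Q,z,+1)
state=Q head=3 tape=zzz[x]x__   (Q,x)→(R,y,-1)
state=R head=2 tape=zz[z]yx__   (R,z)→(S,z,-1)
state=S head=1 tape=z[z]zyx__   (S,z)→(S,x,+1)
state=S head=2 tape=zx[z]yx__   (S,z)→(S,x,+1)
state=S head=3 tape=zxx[y]x__   (S,y)→(Q,z,+1)
state=Q head=4 tape=zxxz[x]__   (Q,x)→(R,y,-1)
state=R head=3 tape=zxx[z]y__   (R,z)→(S,z,-1)
state=S head=2 tape=zx[x]zy__   (S,x)→(R,_,+1)
state=R head=3 tape=zx_[z]y__   (R,z)→(S,z,-1)
state=S head=2 tape=zx[_]zy__   (S,_)→(P,x,+1)
state=P head=3 tape=zxx[z]y__   (P,z)→(R,z,+1)
state=R head=4 tape=zxxz[y]__   (R,y)→(S,z,+1)
state=S head=5 tape=zxxzz[_]_   (S,_)→(P,x,+1)
state=P head=6 tape=zxxzzx[_]
M halts after 16 transitions.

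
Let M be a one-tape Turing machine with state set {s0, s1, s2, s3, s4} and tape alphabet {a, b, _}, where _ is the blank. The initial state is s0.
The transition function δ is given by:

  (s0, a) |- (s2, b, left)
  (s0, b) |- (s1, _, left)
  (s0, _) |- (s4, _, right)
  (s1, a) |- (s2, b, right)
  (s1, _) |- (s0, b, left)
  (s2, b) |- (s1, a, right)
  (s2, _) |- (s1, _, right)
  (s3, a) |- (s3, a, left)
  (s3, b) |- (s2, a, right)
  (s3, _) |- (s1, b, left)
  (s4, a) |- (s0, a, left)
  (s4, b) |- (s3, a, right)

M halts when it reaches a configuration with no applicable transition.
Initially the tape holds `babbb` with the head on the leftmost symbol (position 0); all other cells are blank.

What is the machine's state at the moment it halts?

s1

s0 | __[b]abbb   read b → write _, move left, go to s1
s1 | _[_]_abbb   read _ → write b, move left, go to s0
s0 | [_]b_abbb   read _ → write _, move right, go to s4
s4 | _[b]_abbb   read b → write a, move right, go to s3
s3 | _a[_]abbb   read _ → write b, move left, go to s1
s1 | _[a]babbb   read a → write b, move right, go to s2
s2 | _b[b]abbb   read b → write a, move right, go to s1
s1 | _ba[a]bbb   read a → write b, move right, go to s2
s2 | _bab[b]bb   read b → write a, move right, go to s1
s1 | _baba[b]b
No transition is defined for (s1, b); M halts in state s1.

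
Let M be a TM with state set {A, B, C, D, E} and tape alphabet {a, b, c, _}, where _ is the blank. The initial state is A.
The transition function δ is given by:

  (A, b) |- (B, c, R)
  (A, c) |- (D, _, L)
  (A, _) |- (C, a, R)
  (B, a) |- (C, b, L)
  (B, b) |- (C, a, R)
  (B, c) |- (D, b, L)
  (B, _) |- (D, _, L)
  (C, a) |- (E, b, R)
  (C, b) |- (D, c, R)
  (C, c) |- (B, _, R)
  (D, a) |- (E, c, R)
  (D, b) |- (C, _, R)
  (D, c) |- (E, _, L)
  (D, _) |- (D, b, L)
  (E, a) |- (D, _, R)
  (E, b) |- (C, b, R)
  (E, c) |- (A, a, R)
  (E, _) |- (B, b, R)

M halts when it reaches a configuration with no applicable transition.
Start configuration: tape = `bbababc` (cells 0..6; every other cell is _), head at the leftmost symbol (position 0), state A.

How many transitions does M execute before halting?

A | [b]bababc_   read b → write c, move R, go to B
B | c[b]ababc_   read b → write a, move R, go to C
C | ca[a]babc_   read a → write b, move R, go to E
E | cab[b]abc_   read b → write b, move R, go to C
C | cabb[a]bc_   read a → write b, move R, go to E
E | cabbb[b]c_   read b → write b, move R, go to C
C | cabbbb[c]_   read c → write _, move R, go to B
B | cabbbb_[_]   read _ → write _, move L, go to D
D | cabbbb[_]_   read _ → write b, move L, go to D
D | cabbb[b]b_   read b → write _, move R, go to C
C | cabbb_[b]_   read b → write c, move R, go to D
D | cabbb_c[_]   read _ → write b, move L, go to D
D | cabbb_[c]b   read c → write _, move L, go to E
E | cabbb[_]_b   read _ → write b, move R, go to B
B | cabbbb[_]b   read _ → write _, move L, go to D
D | cabbb[b]_b   read b → write _, move R, go to C
C | cabbb_[_]b
M halts after 16 transitions.

16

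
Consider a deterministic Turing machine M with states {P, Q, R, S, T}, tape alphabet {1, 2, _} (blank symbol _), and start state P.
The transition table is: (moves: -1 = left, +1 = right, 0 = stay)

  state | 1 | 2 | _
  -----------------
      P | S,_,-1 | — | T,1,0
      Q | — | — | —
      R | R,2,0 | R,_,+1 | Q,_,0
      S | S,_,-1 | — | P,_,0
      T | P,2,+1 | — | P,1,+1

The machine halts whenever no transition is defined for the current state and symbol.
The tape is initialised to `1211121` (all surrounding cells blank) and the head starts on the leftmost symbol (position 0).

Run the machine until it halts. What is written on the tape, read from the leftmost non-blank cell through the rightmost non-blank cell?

22211121

P | _[1]211121   read 1 → write _, move -1, go to S
S | [_]_211121   read _ → write _, move 0, go to P
P | [_]_211121   read _ → write 1, move 0, go to T
T | [1]_211121   read 1 → write 2, move +1, go to P
P | 2[_]211121   read _ → write 1, move 0, go to T
T | 2[1]211121   read 1 → write 2, move +1, go to P
P | 22[2]11121
The non-blank tape span at halt is 22211121.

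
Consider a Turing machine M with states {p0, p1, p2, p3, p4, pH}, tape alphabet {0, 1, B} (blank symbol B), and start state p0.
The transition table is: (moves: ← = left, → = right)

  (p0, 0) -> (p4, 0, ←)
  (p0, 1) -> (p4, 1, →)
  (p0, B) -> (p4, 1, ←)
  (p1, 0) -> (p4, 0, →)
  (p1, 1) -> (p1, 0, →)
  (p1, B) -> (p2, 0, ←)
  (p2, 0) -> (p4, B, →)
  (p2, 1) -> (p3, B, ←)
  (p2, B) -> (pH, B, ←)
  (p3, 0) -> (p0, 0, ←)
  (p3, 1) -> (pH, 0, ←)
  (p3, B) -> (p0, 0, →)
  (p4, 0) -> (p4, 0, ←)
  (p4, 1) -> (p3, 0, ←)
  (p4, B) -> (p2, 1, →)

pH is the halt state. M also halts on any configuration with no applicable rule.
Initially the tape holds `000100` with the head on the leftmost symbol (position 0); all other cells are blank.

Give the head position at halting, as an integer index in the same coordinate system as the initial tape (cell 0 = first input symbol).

-1

p0 | B[0]00100   read 0 → write 0, move ←, go to p4
p4 | [B]000100   read B → write 1, move →, go to p2
p2 | 1[0]00100   read 0 → write B, move →, go to p4
p4 | 1B[0]0100   read 0 → write 0, move ←, go to p4
p4 | 1[B]00100   read B → write 1, move →, go to p2
p2 | 11[0]0100   read 0 → write B, move →, go to p4
p4 | 11B[0]100   read 0 → write 0, move ←, go to p4
p4 | 11[B]0100   read B → write 1, move →, go to p2
p2 | 111[0]100   read 0 → write B, move →, go to p4
p4 | 111B[1]00   read 1 → write 0, move ←, go to p3
p3 | 111[B]000   read B → write 0, move →, go to p0
p0 | 1110[0]00   read 0 → write 0, move ←, go to p4
p4 | 111[0]000   read 0 → write 0, move ←, go to p4
p4 | 11[1]0000   read 1 → write 0, move ←, go to p3
p3 | 1[1]00000   read 1 → write 0, move ←, go to pH
pH | [1]000000
At halt the head is at cell -1.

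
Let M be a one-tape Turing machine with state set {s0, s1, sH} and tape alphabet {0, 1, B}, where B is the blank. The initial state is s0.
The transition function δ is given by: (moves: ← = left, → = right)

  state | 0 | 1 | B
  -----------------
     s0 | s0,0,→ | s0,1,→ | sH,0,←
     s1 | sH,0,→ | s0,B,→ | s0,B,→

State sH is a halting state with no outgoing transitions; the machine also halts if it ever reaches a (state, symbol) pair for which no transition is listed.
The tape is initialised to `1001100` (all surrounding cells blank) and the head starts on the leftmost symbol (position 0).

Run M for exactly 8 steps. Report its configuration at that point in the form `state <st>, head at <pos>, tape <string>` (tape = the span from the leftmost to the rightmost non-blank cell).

s0 | [1]001100B   read 1 → write 1, move →, go to s0
s0 | 1[0]01100B   read 0 → write 0, move →, go to s0
s0 | 10[0]1100B   read 0 → write 0, move →, go to s0
s0 | 100[1]100B   read 1 → write 1, move →, go to s0
s0 | 1001[1]00B   read 1 → write 1, move →, go to s0
s0 | 10011[0]0B   read 0 → write 0, move →, go to s0
s0 | 100110[0]B   read 0 → write 0, move →, go to s0
s0 | 1001100[B]   read B → write 0, move ←, go to sH
sH | 100110[0]0
After 8 steps: state sH, head at 6, tape 10011000.

state sH, head at 6, tape 10011000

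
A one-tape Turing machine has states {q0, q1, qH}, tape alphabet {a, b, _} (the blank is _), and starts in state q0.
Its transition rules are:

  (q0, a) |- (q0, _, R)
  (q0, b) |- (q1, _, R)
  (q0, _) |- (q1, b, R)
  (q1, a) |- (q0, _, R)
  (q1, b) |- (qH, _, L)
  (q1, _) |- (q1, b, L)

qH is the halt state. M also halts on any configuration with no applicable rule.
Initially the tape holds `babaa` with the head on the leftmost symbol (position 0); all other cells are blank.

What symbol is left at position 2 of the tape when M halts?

state=q0 head=0 tape=[b]abaa__   (q0,b)→(q1,_,R)
state=q1 head=1 tape=_[a]baa__   (q1,a)→(q0,_,R)
state=q0 head=2 tape=__[b]aa__   (q0,b)→(q1,_,R)
state=q1 head=3 tape=___[a]a__   (q1,a)→(q0,_,R)
state=q0 head=4 tape=____[a]__   (q0,a)→(q0,_,R)
state=q0 head=5 tape=_____[_]_   (q0,_)→(q1,b,R)
state=q1 head=6 tape=_____b[_]   (q1,_)→(q1,b,L)
state=q1 head=5 tape=_____[b]b   (q1,b)→(qH,_,L)
state=qH head=4 tape=____[_]_b
Cell 2 holds _ when M halts.

_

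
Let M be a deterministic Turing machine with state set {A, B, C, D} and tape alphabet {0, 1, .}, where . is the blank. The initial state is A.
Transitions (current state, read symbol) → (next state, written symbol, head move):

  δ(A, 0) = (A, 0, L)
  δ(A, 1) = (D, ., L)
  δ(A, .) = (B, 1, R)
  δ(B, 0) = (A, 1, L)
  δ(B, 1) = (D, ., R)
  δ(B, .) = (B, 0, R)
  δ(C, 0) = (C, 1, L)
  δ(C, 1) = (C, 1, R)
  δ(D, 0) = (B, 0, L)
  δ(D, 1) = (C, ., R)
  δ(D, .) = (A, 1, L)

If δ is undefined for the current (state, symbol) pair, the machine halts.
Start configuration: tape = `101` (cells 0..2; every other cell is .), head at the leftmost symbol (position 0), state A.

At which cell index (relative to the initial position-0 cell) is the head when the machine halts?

A | ..[1]01   read 1 → write ., move L, go to D
D | .[.].01   read . → write 1, move L, go to A
A | [.]1.01   read . → write 1, move R, go to B
B | 1[1].01   read 1 → write ., move R, go to D
D | 1.[.]01   read . → write 1, move L, go to A
A | 1[.]101   read . → write 1, move R, go to B
B | 11[1]01   read 1 → write ., move R, go to D
D | 11.[0]1   read 0 → write 0, move L, go to B
B | 11[.]01   read . → write 0, move R, go to B
B | 110[0]1   read 0 → write 1, move L, go to A
A | 11[0]11   read 0 → write 0, move L, go to A
A | 1[1]011   read 1 → write ., move L, go to D
D | [1].011   read 1 → write ., move R, go to C
C | .[.]011
At halt the head is at cell -1.

-1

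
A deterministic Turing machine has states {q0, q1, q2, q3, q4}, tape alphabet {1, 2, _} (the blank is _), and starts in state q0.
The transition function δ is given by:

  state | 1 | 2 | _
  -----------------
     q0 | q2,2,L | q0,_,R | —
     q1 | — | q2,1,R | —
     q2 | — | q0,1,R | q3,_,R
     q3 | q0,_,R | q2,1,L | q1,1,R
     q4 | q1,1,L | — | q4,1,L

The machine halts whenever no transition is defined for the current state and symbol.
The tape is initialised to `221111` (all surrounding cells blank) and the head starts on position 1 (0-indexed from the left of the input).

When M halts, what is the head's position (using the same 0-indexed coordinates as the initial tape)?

6

state=q0 head=1 tape=2[2]1111_   (q0,2)→(q0,_,R)
state=q0 head=2 tape=2_[1]111_   (q0,1)→(q2,2,L)
state=q2 head=1 tape=2[_]2111_   (q2,_)→(q3,_,R)
state=q3 head=2 tape=2_[2]111_   (q3,2)→(q2,1,L)
state=q2 head=1 tape=2[_]1111_   (q2,_)→(q3,_,R)
state=q3 head=2 tape=2_[1]111_   (q3,1)→(q0,_,R)
state=q0 head=3 tape=2__[1]11_   (q0,1)→(q2,2,L)
state=q2 head=2 tape=2_[_]211_   (q2,_)→(q3,_,R)
state=q3 head=3 tape=2__[2]11_   (q3,2)→(q2,1,L)
state=q2 head=2 tape=2_[_]111_   (q2,_)→(q3,_,R)
state=q3 head=3 tape=2__[1]11_   (q3,1)→(q0,_,R)
state=q0 head=4 tape=2___[1]1_   (q0,1)→(q2,2,L)
state=q2 head=3 tape=2__[_]21_   (q2,_)→(q3,_,R)
state=q3 head=4 tape=2___[2]1_   (q3,2)→(q2,1,L)
state=q2 head=3 tape=2__[_]11_   (q2,_)→(q3,_,R)
state=q3 head=4 tape=2___[1]1_   (q3,1)→(q0,_,R)
state=q0 head=5 tape=2____[1]_   (q0,1)→(q2,2,L)
state=q2 head=4 tape=2___[_]2_   (q2,_)→(q3,_,R)
state=q3 head=5 tape=2____[2]_   (q3,2)→(q2,1,L)
state=q2 head=4 tape=2___[_]1_   (q2,_)→(q3,_,R)
state=q3 head=5 tape=2____[1]_   (q3,1)→(q0,_,R)
state=q0 head=6 tape=2_____[_]
At halt the head is at cell 6.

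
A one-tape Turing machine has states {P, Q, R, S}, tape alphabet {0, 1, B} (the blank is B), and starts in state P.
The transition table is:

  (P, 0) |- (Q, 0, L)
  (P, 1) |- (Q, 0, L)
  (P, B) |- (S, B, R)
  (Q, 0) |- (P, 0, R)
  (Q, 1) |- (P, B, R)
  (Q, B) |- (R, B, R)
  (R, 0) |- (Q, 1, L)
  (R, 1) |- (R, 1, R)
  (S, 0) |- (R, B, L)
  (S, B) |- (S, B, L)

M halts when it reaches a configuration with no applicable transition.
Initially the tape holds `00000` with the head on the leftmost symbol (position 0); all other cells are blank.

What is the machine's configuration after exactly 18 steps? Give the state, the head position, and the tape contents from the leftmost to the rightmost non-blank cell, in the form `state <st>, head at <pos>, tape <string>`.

state R, head at 2, tape 100

state=P head=0 tape=B[0]0000   (P,0)→(Q,0,L)
state=Q head=-1 tape=[B]00000   (Q,B)→(R,B,R)
state=R head=0 tape=B[0]0000   (R,0)→(Q,1,L)
state=Q head=-1 tape=[B]10000   (Q,B)→(R,B,R)
state=R head=0 tape=B[1]0000   (R,1)→(R,1,R)
state=R head=1 tape=B1[0]000   (R,0)→(Q,1,L)
state=Q head=0 tape=B[1]1000   (Q,1)→(P,B,R)
state=P head=1 tape=BB[1]000   (P,1)→(Q,0,L)
state=Q head=0 tape=B[B]0000   (Q,B)→(R,B,R)
state=R head=1 tape=BB[0]000   (R,0)→(Q,1,L)
state=Q head=0 tape=B[B]1000   (Q,B)→(R,B,R)
state=R head=1 tape=BB[1]000   (R,1)→(R,1,R)
state=R head=2 tape=BB1[0]00   (R,0)→(Q,1,L)
state=Q head=1 tape=BB[1]100   (Q,1)→(P,B,R)
state=P head=2 tape=BBB[1]00   (P,1)→(Q,0,L)
state=Q head=1 tape=BB[B]000   (Q,B)→(R,B,R)
state=R head=2 tape=BBB[0]00   (R,0)→(Q,1,L)
state=Q head=1 tape=BB[B]100   (Q,B)→(R,B,R)
state=R head=2 tape=BBB[1]00
After 18 steps: state R, head at 2, tape 100.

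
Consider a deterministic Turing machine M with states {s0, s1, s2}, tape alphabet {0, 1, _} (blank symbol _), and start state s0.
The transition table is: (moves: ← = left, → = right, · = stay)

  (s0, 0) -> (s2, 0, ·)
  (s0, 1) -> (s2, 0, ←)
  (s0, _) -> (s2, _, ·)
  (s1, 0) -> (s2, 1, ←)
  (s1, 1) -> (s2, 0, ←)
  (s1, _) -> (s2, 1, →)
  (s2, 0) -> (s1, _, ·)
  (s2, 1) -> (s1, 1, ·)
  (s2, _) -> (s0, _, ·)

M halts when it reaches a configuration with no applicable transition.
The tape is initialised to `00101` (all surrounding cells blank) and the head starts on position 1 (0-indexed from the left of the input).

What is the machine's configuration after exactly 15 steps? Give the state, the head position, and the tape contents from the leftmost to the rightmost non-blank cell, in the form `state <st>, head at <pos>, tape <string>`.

state s2, head at 4, tape 11111

s0 | 0[0]101   read 0 → write 0, move ·, go to s2
s2 | 0[0]101   read 0 → write _, move ·, go to s1
s1 | 0[_]101   read _ → write 1, move →, go to s2
s2 | 01[1]01   read 1 → write 1, move ·, go to s1
s1 | 01[1]01   read 1 → write 0, move ←, go to s2
s2 | 0[1]001   read 1 → write 1, move ·, go to s1
s1 | 0[1]001   read 1 → write 0, move ←, go to s2
s2 | [0]0001   read 0 → write _, move ·, go to s1
s1 | [_]0001   read _ → write 1, move →, go to s2
s2 | 1[0]001   read 0 → write _, move ·, go to s1
s1 | 1[_]001   read _ → write 1, move →, go to s2
s2 | 11[0]01   read 0 → write _, move ·, go to s1
s1 | 11[_]01   read _ → write 1, move →, go to s2
s2 | 111[0]1   read 0 → write _, move ·, go to s1
s1 | 111[_]1   read _ → write 1, move →, go to s2
s2 | 1111[1]
After 15 steps: state s2, head at 4, tape 11111.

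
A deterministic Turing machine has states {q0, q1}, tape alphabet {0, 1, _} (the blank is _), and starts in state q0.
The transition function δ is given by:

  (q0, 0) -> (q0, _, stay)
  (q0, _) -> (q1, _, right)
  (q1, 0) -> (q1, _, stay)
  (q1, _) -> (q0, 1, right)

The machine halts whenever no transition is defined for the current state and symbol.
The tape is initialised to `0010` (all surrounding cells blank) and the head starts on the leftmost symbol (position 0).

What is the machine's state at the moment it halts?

q0

state=q0 head=0 tape=[0]010   (q0,0)→(q0,_,stay)
state=q0 head=0 tape=[_]010   (q0,_)→(q1,_,right)
state=q1 head=1 tape=_[0]10   (q1,0)→(q1,_,stay)
state=q1 head=1 tape=_[_]10   (q1,_)→(q0,1,right)
state=q0 head=2 tape=_1[1]0
No transition is defined for (q0, 1); M halts in state q0.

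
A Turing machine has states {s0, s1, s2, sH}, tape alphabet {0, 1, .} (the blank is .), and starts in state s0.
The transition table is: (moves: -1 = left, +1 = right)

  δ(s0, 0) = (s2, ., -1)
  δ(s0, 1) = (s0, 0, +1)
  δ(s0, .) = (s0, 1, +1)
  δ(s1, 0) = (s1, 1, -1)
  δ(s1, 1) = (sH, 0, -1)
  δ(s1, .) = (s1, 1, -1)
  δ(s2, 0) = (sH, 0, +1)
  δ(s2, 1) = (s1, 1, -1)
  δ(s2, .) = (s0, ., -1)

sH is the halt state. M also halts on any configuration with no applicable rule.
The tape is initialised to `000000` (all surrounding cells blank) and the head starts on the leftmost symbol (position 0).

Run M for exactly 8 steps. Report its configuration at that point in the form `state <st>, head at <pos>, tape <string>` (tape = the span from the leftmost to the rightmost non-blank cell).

state=s0 head=0 tape=..[0]00000   (s0,0)→(s2,.,-1)
state=s2 head=-1 tape=.[.].00000   (s2,.)→(s0,.,-1)
state=s0 head=-2 tape=[.]..00000   (s0,.)→(s0,1,+1)
state=s0 head=-1 tape=1[.].00000   (s0,.)→(s0,1,+1)
state=s0 head=0 tape=11[.]00000   (s0,.)→(s0,1,+1)
state=s0 head=1 tape=111[0]0000   (s0,0)→(s2,.,-1)
state=s2 head=0 tape=11[1].0000   (s2,1)→(s1,1,-1)
state=s1 head=-1 tape=1[1]1.0000   (s1,1)→(sH,0,-1)
state=sH head=-2 tape=[1]01.0000
After 8 steps: state sH, head at -2, tape 101.0000.

state sH, head at -2, tape 101.0000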